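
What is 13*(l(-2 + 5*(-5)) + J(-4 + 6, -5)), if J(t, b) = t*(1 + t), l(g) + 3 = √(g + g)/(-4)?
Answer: 39 - 39*I*√6/4 ≈ 39.0 - 23.883*I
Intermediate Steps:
l(g) = -3 - √2*√g/4 (l(g) = -3 + √(g + g)/(-4) = -3 + √(2*g)*(-¼) = -3 + (√2*√g)*(-¼) = -3 - √2*√g/4)
13*(l(-2 + 5*(-5)) + J(-4 + 6, -5)) = 13*((-3 - √2*√(-2 + 5*(-5))/4) + (-4 + 6)*(1 + (-4 + 6))) = 13*((-3 - √2*√(-2 - 25)/4) + 2*(1 + 2)) = 13*((-3 - √2*√(-27)/4) + 2*3) = 13*((-3 - √2*3*I*√3/4) + 6) = 13*((-3 - 3*I*√6/4) + 6) = 13*(3 - 3*I*√6/4) = 39 - 39*I*√6/4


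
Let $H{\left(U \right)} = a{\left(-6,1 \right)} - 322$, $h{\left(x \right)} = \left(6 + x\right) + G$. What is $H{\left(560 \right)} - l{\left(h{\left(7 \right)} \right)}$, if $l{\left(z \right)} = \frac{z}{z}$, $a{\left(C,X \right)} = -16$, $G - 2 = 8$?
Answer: $-339$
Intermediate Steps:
$G = 10$ ($G = 2 + 8 = 10$)
$h{\left(x \right)} = 16 + x$ ($h{\left(x \right)} = \left(6 + x\right) + 10 = 16 + x$)
$l{\left(z \right)} = 1$
$H{\left(U \right)} = -338$ ($H{\left(U \right)} = -16 - 322 = -338$)
$H{\left(560 \right)} - l{\left(h{\left(7 \right)} \right)} = -338 - 1 = -339$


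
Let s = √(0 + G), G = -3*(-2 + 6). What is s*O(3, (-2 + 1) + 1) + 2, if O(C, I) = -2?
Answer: 2 - 4*I*√3 ≈ 2.0 - 6.9282*I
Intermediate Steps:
G = -12 (G = -3*4 = -12)
s = 2*I*√3 (s = √(0 - 12) = √(-12) = 2*I*√3 ≈ 3.4641*I)
s*O(3, (-2 + 1) + 1) + 2 = (2*I*√3)*(-2) + 2 = -4*I*√3 + 2 = 2 - 4*I*√3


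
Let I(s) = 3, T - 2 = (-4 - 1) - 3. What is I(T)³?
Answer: 27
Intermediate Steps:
T = -6 (T = 2 + ((-4 - 1) - 3) = 2 + (-5 - 3) = 2 - 8 = -6)
I(T)³ = 3³ = 27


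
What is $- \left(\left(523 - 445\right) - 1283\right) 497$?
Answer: $598885$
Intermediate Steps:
$- \left(\left(523 - 445\right) - 1283\right) 497 = - \left(78 - 1283\right) 497 = - \left(-1205\right) 497 = \left(-1\right) \left(-598885\right) = 598885$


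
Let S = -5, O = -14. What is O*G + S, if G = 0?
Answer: -5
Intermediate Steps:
O*G + S = -14*0 - 5 = 0 - 5 = -5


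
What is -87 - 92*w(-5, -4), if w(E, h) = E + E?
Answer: 833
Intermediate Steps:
w(E, h) = 2*E
-87 - 92*w(-5, -4) = -87 - 184*(-5) = -87 - 92*(-10) = -87 + 920 = 833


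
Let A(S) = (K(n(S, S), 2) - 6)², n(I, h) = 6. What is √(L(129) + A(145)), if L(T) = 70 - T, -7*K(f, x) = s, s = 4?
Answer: 5*I*√31/7 ≈ 3.977*I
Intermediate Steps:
K(f, x) = -4/7 (K(f, x) = -⅐*4 = -4/7)
A(S) = 2116/49 (A(S) = (-4/7 - 6)² = (-46/7)² = 2116/49)
√(L(129) + A(145)) = √((70 - 1*129) + 2116/49) = √((70 - 129) + 2116/49) = √(-59 + 2116/49) = √(-775/49) = 5*I*√31/7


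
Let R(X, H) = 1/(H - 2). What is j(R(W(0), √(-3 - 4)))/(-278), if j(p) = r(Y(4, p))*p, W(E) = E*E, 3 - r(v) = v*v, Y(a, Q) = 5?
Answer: -2/139 - I*√7/139 ≈ -0.014388 - 0.019034*I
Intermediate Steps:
r(v) = 3 - v² (r(v) = 3 - v*v = 3 - v²)
W(E) = E²
R(X, H) = 1/(-2 + H)
j(p) = -22*p (j(p) = (3 - 1*5²)*p = (3 - 1*25)*p = (3 - 25)*p = -22*p)
j(R(W(0), √(-3 - 4)))/(-278) = -22/(-2 + √(-3 - 4))/(-278) = -22/(-2 + √(-7))*(-1/278) = -22/(-2 + I*√7)*(-1/278) = 11/(139*(-2 + I*√7))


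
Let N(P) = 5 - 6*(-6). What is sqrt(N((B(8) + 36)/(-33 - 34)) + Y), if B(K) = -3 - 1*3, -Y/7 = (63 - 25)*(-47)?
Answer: sqrt(12543) ≈ 112.00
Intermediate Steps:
Y = 12502 (Y = -7*(63 - 25)*(-47) = -266*(-47) = -7*(-1786) = 12502)
B(K) = -6 (B(K) = -3 - 3 = -6)
N(P) = 41 (N(P) = 5 + 36 = 41)
sqrt(N((B(8) + 36)/(-33 - 34)) + Y) = sqrt(41 + 12502) = sqrt(12543)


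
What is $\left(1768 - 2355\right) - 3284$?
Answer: $-3871$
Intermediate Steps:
$\left(1768 - 2355\right) - 3284 = -587 - 3284 = -3871$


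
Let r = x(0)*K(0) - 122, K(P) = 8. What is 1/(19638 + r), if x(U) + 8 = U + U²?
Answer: 1/19452 ≈ 5.1409e-5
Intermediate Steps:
x(U) = -8 + U + U² (x(U) = -8 + (U + U²) = -8 + U + U²)
r = -186 (r = (-8 + 0 + 0²)*8 - 122 = (-8 + 0 + 0)*8 - 122 = -8*8 - 122 = -64 - 122 = -186)
1/(19638 + r) = 1/(19638 - 186) = 1/19452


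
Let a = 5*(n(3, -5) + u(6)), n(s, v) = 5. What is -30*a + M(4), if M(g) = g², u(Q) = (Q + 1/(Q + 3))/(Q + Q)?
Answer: -14587/18 ≈ -810.39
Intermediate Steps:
u(Q) = (Q + 1/(3 + Q))/(2*Q) (u(Q) = (Q + 1/(3 + Q))/((2*Q)) = (Q + 1/(3 + Q))*(1/(2*Q)) = (Q + 1/(3 + Q))/(2*Q))
a = 2975/108 (a = 5*(5 + (½)*(1 + 6² + 3*6)/(6*(3 + 6))) = 5*(5 + (½)*(⅙)*(1 + 36 + 18)/9) = 5*(5 + (½)*(⅙)*(⅑)*55) = 5*(5 + 55/108) = 5*(595/108) = 2975/108 ≈ 27.546)
-30*a + M(4) = -30*2975/108 + 4² = -14875/18 + 16 = -14587/18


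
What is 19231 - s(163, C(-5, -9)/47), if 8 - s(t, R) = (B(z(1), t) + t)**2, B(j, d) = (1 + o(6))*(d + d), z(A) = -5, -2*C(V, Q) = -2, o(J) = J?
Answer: 5997248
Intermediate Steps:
C(V, Q) = 1 (C(V, Q) = -1/2*(-2) = 1)
B(j, d) = 14*d (B(j, d) = (1 + 6)*(d + d) = 7*(2*d) = 14*d)
s(t, R) = 8 - 225*t**2 (s(t, R) = 8 - (14*t + t)**2 = 8 - (15*t)**2 = 8 - 225*t**2)
19231 - s(163, C(-5, -9)/47) = 19231 - (8 - 225*163**2) = 19231 - (8 - 225*26569) = 19231 - (8 - 5978025) = 19231 - 1*(-5978017) = 19231 + 5978017 = 5997248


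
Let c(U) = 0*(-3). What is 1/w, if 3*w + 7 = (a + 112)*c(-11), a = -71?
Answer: -3/7 ≈ -0.42857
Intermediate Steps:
c(U) = 0
w = -7/3 (w = -7/3 + ((-71 + 112)*0)/3 = -7/3 + (41*0)/3 = -7/3 + (1/3)*0 = -7/3 + 0 = -7/3 ≈ -2.3333)
1/w = 1/(-7/3) = -3/7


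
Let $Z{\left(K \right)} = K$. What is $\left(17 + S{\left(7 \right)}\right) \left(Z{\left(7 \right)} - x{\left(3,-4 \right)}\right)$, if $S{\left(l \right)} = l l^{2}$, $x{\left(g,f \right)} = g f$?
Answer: $6840$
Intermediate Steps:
$x{\left(g,f \right)} = f g$
$S{\left(l \right)} = l^{3}$
$\left(17 + S{\left(7 \right)}\right) \left(Z{\left(7 \right)} - x{\left(3,-4 \right)}\right) = \left(17 + 7^{3}\right) \left(7 - \left(-4\right) 3\right) = \left(17 + 343\right) \left(7 - -12\right) = 360 \left(7 + 12\right) = 360 \cdot 19 = 6840$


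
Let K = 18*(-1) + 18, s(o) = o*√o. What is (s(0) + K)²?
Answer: 0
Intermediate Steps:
s(o) = o^(3/2)
K = 0 (K = -18 + 18 = 0)
(s(0) + K)² = (0^(3/2) + 0)² = (0 + 0)² = 0² = 0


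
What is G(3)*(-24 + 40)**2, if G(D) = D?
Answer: 768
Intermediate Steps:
G(3)*(-24 + 40)**2 = 3*(-24 + 40)**2 = 3*16**2 = 3*256 = 768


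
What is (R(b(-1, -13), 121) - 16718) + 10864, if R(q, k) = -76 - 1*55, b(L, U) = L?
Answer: -5985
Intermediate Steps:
R(q, k) = -131 (R(q, k) = -76 - 55 = -131)
(R(b(-1, -13), 121) - 16718) + 10864 = (-131 - 16718) + 10864 = -16849 + 10864 = -5985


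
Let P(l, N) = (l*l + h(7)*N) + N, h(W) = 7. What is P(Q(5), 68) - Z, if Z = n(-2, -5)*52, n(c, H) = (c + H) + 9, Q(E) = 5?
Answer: 465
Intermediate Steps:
n(c, H) = 9 + H + c (n(c, H) = (H + c) + 9 = 9 + H + c)
P(l, N) = l² + 8*N (P(l, N) = (l*l + 7*N) + N = (l² + 7*N) + N = l² + 8*N)
Z = 104 (Z = (9 - 5 - 2)*52 = 2*52 = 104)
P(Q(5), 68) - Z = (5² + 8*68) - 1*104 = (25 + 544) - 104 = 569 - 104 = 465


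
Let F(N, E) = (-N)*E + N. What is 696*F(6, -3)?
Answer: 16704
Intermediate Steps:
F(N, E) = N - E*N (F(N, E) = -E*N + N = N - E*N)
696*F(6, -3) = 696*(6*(1 - 1*(-3))) = 696*(6*(1 + 3)) = 696*(6*4) = 696*24 = 16704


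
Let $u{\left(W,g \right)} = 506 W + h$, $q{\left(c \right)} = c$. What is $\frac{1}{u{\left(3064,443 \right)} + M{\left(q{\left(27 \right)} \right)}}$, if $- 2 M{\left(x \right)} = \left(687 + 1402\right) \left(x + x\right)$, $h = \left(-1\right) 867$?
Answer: $\frac{1}{1493114} \approx 6.6974 \cdot 10^{-7}$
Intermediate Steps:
$h = -867$
$M{\left(x \right)} = - 2089 x$ ($M{\left(x \right)} = - \frac{\left(687 + 1402\right) \left(x + x\right)}{2} = - \frac{2089 \cdot 2 x}{2} = - \frac{4178 x}{2} = - 2089 x$)
$u{\left(W,g \right)} = -867 + 506 W$ ($u{\left(W,g \right)} = 506 W - 867 = -867 + 506 W$)
$\frac{1}{u{\left(3064,443 \right)} + M{\left(q{\left(27 \right)} \right)}} = \frac{1}{\left(-867 + 506 \cdot 3064\right) - 56403} = \frac{1}{\left(-867 + 1550384\right) - 56403} = \frac{1}{1549517 - 56403} = \frac{1}{1493114}$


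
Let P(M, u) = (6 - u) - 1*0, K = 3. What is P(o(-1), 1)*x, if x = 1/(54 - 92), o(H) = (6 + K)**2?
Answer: -5/38 ≈ -0.13158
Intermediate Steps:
o(H) = 81 (o(H) = (6 + 3)**2 = 9**2 = 81)
P(M, u) = 6 - u (P(M, u) = (6 - u) + 0 = 6 - u)
x = -1/38 (x = 1/(-38) = -1/38 ≈ -0.026316)
P(o(-1), 1)*x = (6 - 1*1)*(-1/38) = (6 - 1)*(-1/38) = 5*(-1/38) = -5/38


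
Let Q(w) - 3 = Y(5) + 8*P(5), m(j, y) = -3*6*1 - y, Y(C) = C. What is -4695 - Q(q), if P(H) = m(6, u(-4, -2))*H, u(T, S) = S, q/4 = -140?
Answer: -4063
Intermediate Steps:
q = -560 (q = 4*(-140) = -560)
m(j, y) = -18 - y (m(j, y) = -18*1 - y = -18 - y)
P(H) = -16*H (P(H) = (-18 - 1*(-2))*H = (-18 + 2)*H = -16*H)
Q(w) = -632 (Q(w) = 3 + (5 + 8*(-16*5)) = 3 + (5 + 8*(-80)) = 3 + (5 - 640) = 3 - 635 = -632)
-4695 - Q(q) = -4695 - 1*(-632) = -4695 + 632 = -4063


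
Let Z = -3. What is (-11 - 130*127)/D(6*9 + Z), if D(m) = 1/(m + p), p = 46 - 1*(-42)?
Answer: -2296419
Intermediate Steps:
p = 88 (p = 46 + 42 = 88)
D(m) = 1/(88 + m) (D(m) = 1/(m + 88) = 1/(88 + m))
(-11 - 130*127)/D(6*9 + Z) = (-11 - 130*127)/(1/(88 + (6*9 - 3))) = (-11 - 16510)/(1/(88 + (54 - 3))) = -16521/(1/(88 + 51)) = -16521/(1/139) = -16521/1/139 = -16521*139 = -2296419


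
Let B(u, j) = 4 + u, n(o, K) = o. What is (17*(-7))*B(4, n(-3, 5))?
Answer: -952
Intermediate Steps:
(17*(-7))*B(4, n(-3, 5)) = (17*(-7))*(4 + 4) = -119*8 = -952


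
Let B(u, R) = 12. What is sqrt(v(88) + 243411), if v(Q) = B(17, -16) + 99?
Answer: 3*sqrt(27058) ≈ 493.48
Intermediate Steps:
v(Q) = 111 (v(Q) = 12 + 99 = 111)
sqrt(v(88) + 243411) = sqrt(111 + 243411) = sqrt(243522) = 3*sqrt(27058)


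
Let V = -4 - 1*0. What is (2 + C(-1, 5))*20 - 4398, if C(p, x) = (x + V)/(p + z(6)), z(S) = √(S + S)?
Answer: -47918/11 + 40*√3/11 ≈ -4349.9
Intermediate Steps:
z(S) = √2*√S (z(S) = √(2*S) = √2*√S)
V = -4 (V = -4 + 0 = -4)
C(p, x) = (-4 + x)/(p + 2*√3) (C(p, x) = (x - 4)/(p + √2*√6) = (-4 + x)/(p + 2*√3))
(2 + C(-1, 5))*20 - 4398 = (2 + (-4 + 5)/(-1 + 2*√3))*20 - 4398 = (2 + 1/(-1 + 2*√3))*20 - 4398 = (40 + 20/(-1 + 2*√3)) - 4398 = -4358 + 20/(-1 + 2*√3)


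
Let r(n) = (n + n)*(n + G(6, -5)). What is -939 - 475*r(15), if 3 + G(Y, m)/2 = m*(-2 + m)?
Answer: -1126689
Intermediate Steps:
G(Y, m) = -6 + 2*m*(-2 + m) (G(Y, m) = -6 + 2*(m*(-2 + m)) = -6 + 2*m*(-2 + m))
r(n) = 2*n*(64 + n) (r(n) = (n + n)*(n + (-6 - 4*(-5) + 2*(-5)**2)) = (2*n)*(n + (-6 + 20 + 2*25)) = (2*n)*(n + (-6 + 20 + 50)) = (2*n)*(n + 64) = (2*n)*(64 + n) = 2*n*(64 + n))
-939 - 475*r(15) = -939 - 950*15*(64 + 15) = -939 - 950*15*79 = -939 - 475*2370 = -939 - 1125750 = -1126689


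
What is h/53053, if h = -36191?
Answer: -36191/53053 ≈ -0.68217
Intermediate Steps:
h/53053 = -36191/53053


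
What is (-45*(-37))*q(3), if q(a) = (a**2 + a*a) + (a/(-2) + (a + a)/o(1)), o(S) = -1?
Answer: 34965/2 ≈ 17483.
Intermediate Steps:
q(a) = 2*a**2 - 5*a/2 (q(a) = (a**2 + a*a) + (a/(-2) + (a + a)/(-1)) = (a**2 + a**2) + (a*(-1/2) + (2*a)*(-1)) = 2*a**2 + (-a/2 - 2*a) = 2*a**2 - 5*a/2)
(-45*(-37))*q(3) = (-45*(-37))*((1/2)*3*(-5 + 4*3)) = 1665*((1/2)*3*(-5 + 12)) = 1665*((1/2)*3*7) = 1665*(21/2) = 34965/2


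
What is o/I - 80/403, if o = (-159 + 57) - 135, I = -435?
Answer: 20237/58435 ≈ 0.34632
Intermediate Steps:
o = -237 (o = -102 - 135 = -237)
o/I - 80/403 = -237/(-435) - 80/403 = -237*(-1/435) - 80*1/403 = 79/145 - 80/403 = 20237/58435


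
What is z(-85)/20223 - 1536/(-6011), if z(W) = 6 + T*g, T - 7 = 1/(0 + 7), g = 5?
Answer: 219192908/850923171 ≈ 0.25759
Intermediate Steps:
T = 50/7 (T = 7 + 1/(0 + 7) = 7 + 1/7 = 7 + ⅐ = 50/7 ≈ 7.1429)
z(W) = 292/7 (z(W) = 6 + (50/7)*5 = 6 + 250/7 = 292/7)
z(-85)/20223 - 1536/(-6011) = (292/7)/20223 - 1536/(-6011) = (292/7)*(1/20223) - 1536*(-1/6011) = 292/141561 + 1536/6011 = 219192908/850923171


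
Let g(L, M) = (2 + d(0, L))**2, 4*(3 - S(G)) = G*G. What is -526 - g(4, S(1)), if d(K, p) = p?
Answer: -562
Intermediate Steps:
S(G) = 3 - G**2/4 (S(G) = 3 - G*G/4 = 3 - G**2/4)
g(L, M) = (2 + L)**2
-526 - g(4, S(1)) = -526 - (2 + 4)**2 = -526 - 1*6**2 = -526 - 1*36 = -526 - 36 = -562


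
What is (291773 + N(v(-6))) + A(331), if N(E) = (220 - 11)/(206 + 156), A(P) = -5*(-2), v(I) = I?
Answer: 105625655/362 ≈ 2.9178e+5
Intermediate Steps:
A(P) = 10
N(E) = 209/362
(291773 + N(v(-6))) + A(331) = (291773 + 209/362) + 10 = 105622035/362 + 10 = 105625655/362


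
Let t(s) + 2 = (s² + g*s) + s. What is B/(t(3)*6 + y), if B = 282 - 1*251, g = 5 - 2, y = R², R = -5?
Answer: 31/139 ≈ 0.22302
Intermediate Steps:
y = 25 (y = (-5)² = 25)
g = 3
t(s) = -2 + s² + 4*s (t(s) = -2 + ((s² + 3*s) + s) = -2 + (s² + 4*s) = -2 + s² + 4*s)
B = 31 (B = 282 - 251 = 31)
B/(t(3)*6 + y) = 31/((-2 + 3² + 4*3)*6 + 25) = 31/((-2 + 9 + 12)*6 + 25) = 31/(19*6 + 25) = 31/(114 + 25) = 31/139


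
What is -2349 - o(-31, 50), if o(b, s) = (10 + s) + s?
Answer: -2459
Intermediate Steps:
o(b, s) = 10 + 2*s
-2349 - o(-31, 50) = -2349 - (10 + 2*50) = -2349 - (10 + 100) = -2349 - 1*110 = -2349 - 110 = -2459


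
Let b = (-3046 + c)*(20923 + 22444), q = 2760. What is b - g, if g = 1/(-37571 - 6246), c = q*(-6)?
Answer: -37255553315433/43817 ≈ -8.5025e+8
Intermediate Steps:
c = -16560 (c = 2760*(-6) = -16560)
g = -1/43817 (g = 1/(-43817) = -1/43817 ≈ -2.2822e-5)
b = -850253402 (b = (-3046 - 16560)*(20923 + 22444) = -19606*43367 = -850253402)
b - g = -850253402 - 1*(-1/43817) = -850253402 + 1/43817 = -37255553315433/43817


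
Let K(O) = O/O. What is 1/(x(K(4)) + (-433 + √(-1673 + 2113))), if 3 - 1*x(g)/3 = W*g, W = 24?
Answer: -62/30697 - √110/122788 ≈ -0.0021052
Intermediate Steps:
K(O) = 1
x(g) = 9 - 72*g
1/(x(K(4)) + (-433 + √(-1673 + 2113))) = 1/((9 - 72*1) + (-433 + √(-1673 + 2113))) = 1/((9 - 72) + (-433 + √440)) = 1/(-63 + (-433 + 2*√110)) = 1/(-496 + 2*√110)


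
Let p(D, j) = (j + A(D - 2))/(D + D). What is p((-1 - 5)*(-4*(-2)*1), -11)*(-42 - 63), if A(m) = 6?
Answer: -175/32 ≈ -5.4688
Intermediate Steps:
p(D, j) = (6 + j)/(2*D) (p(D, j) = (j + 6)/(D + D) = (6 + j)/((2*D)) = (6 + j)*(1/(2*D)) = (6 + j)/(2*D))
p((-1 - 5)*(-4*(-2)*1), -11)*(-42 - 63) = ((6 - 11)/(2*(((-1 - 5)*(-4*(-2)*1)))))*(-42 - 63) = ((½)*(-5)/(-48))*(-105) = ((½)*(-1/48)*(-5))*(-105) = (5/96)*(-105) = -175/32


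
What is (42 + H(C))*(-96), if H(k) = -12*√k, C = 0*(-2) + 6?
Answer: -4032 + 1152*√6 ≈ -1210.2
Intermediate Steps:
C = 6 (C = 0 + 6 = 6)
(42 + H(C))*(-96) = (42 - 12*√6)*(-96) = -4032 + 1152*√6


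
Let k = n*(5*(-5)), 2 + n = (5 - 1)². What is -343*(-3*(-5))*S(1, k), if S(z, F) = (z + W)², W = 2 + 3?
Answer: -185220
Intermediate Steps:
n = 14 (n = -2 + (5 - 1)² = -2 + 4² = -2 + 16 = 14)
W = 5
k = -350 (k = 14*(5*(-5)) = 14*(-25) = -350)
S(z, F) = (5 + z)² (S(z, F) = (z + 5)² = (5 + z)²)
-343*(-3*(-5))*S(1, k) = -343*(-3*(-5))*(5 + 1)² = -5145*6² = -5145*36 = -343*540 = -185220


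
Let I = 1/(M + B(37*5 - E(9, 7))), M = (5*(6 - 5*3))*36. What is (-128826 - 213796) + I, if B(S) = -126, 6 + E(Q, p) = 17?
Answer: -598218013/1746 ≈ -3.4262e+5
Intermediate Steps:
E(Q, p) = 11 (E(Q, p) = -6 + 17 = 11)
M = -1620 (M = (5*(6 - 15))*36 = (5*(-9))*36 = -45*36 = -1620)
I = -1/1746 (I = 1/(-1620 - 126) = 1/(-1746) = -1/1746 ≈ -0.00057274)
(-128826 - 213796) + I = (-128826 - 213796) - 1/1746 = -342622 - 1/1746 = -598218013/1746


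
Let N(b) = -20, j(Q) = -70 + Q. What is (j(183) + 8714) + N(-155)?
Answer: 8807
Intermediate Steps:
(j(183) + 8714) + N(-155) = ((-70 + 183) + 8714) - 20 = (113 + 8714) - 20 = 8827 - 20 = 8807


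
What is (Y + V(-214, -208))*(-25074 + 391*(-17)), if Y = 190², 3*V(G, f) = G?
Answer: -3428596006/3 ≈ -1.1429e+9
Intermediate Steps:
V(G, f) = G/3
Y = 36100
(Y + V(-214, -208))*(-25074 + 391*(-17)) = (36100 + (⅓)*(-214))*(-25074 + 391*(-17)) = (36100 - 214/3)*(-25074 - 6647) = (108086/3)*(-31721) = -3428596006/3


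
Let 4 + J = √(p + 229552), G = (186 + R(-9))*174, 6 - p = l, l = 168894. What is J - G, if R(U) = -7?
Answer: -31150 + 2*√15166 ≈ -30904.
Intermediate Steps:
p = -168888 (p = 6 - 1*168894 = 6 - 168894 = -168888)
G = 31146 (G = (186 - 7)*174 = 179*174 = 31146)
J = -4 + 2*√15166 (J = -4 + √(-168888 + 229552) = -4 + √60664 = -4 + 2*√15166 ≈ 242.30)
J - G = (-4 + 2*√15166) - 1*31146 = (-4 + 2*√15166) - 31146 = -31150 + 2*√15166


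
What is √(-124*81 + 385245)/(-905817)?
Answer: -√41689/301939 ≈ -0.00067623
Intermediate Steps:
√(-124*81 + 385245)/(-905817) = √(-10044 + 385245)*(-1/905817) = √375201*(-1/905817) = (3*√41689)*(-1/905817) = -√41689/301939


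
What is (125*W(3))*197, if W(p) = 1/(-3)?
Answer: -24625/3 ≈ -8208.3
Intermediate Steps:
W(p) = -⅓
(125*W(3))*197 = (125*(-⅓))*197 = -125/3*197 = -24625/3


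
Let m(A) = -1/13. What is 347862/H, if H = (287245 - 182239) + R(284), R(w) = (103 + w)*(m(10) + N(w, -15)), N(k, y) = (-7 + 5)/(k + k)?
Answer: 428102168/129189071 ≈ 3.3138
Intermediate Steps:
N(k, y) = -1/k (N(k, y) = -2*1/(2*k) = -1/k)
m(A) = -1/13 (m(A) = -1*1/13 = -1/13)
R(w) = (103 + w)*(-1/13 - 1/w)
H = 387567213/3692 (H = (287245 - 182239) + (1/13)*(-1339 + 284*(-116 - 1*284))/284 = 105006 + (1/13)*(1/284)*(-1339 + 284*(-116 - 284)) = 105006 + (1/13)*(1/284)*(-1339 + 284*(-400)) = 105006 + (1/13)*(1/284)*(-1339 - 113600) = 105006 + (1/13)*(1/284)*(-114939) = 105006 - 114939/3692 = 387567213/3692 ≈ 1.0497e+5)
347862/H = 347862/(387567213/3692) = 347862*(3692/387567213) = 428102168/129189071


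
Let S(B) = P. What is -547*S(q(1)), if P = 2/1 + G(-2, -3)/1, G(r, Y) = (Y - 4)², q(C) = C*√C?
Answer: -27897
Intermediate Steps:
q(C) = C^(3/2)
G(r, Y) = (-4 + Y)²
P = 51 (P = 2/1 + (-4 - 3)²/1 = 2*1 + (-7)²*1 = 2 + 49*1 = 2 + 49 = 51)
S(B) = 51
-547*S(q(1)) = -547*51 = -27897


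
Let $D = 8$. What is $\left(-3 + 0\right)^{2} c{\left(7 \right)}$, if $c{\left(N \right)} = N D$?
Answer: $504$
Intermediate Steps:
$c{\left(N \right)} = 8 N$ ($c{\left(N \right)} = N 8 = 8 N$)
$\left(-3 + 0\right)^{2} c{\left(7 \right)} = \left(-3 + 0\right)^{2} \cdot 8 \cdot 7 = \left(-3\right)^{2} \cdot 56 = 9 \cdot 56 = 504$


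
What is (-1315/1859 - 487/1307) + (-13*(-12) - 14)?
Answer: 342395208/2429713 ≈ 140.92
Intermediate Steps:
(-1315/1859 - 487/1307) + (-13*(-12) - 14) = (-1315*1/1859 - 487*1/1307) + (156 - 14) = (-1315/1859 - 487/1307) + 142 = -2624038/2429713 + 142 = 342395208/2429713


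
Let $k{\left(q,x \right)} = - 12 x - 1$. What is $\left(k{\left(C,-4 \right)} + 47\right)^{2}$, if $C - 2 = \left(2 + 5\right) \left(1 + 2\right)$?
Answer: $8836$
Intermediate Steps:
$C = 23$ ($C = 2 + \left(2 + 5\right) \left(1 + 2\right) = 2 + 7 \cdot 3 = 2 + 21 = 23$)
$k{\left(q,x \right)} = -1 - 12 x$
$\left(k{\left(C,-4 \right)} + 47\right)^{2} = \left(\left(-1 - -48\right) + 47\right)^{2} = \left(\left(-1 + 48\right) + 47\right)^{2} = \left(47 + 47\right)^{2} = 94^{2} = 8836$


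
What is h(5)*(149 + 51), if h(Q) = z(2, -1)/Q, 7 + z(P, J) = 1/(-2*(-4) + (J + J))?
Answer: -820/3 ≈ -273.33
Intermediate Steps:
z(P, J) = -7 + 1/(8 + 2*J) (z(P, J) = -7 + 1/(-2*(-4) + (J + J)) = -7 + 1/(8 + 2*J))
h(Q) = -41/(6*Q) (h(Q) = ((-55 - 14*(-1))/(2*(4 - 1)))/Q = ((½)*(-55 + 14)/3)/Q = ((½)*(⅓)*(-41))/Q = -41/(6*Q))
h(5)*(149 + 51) = (-41/6/5)*(149 + 51) = -41/6*⅕*200 = -41/30*200 = -820/3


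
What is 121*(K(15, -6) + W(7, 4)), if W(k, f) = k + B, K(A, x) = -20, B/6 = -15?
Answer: -12463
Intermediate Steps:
B = -90 (B = 6*(-15) = -90)
W(k, f) = -90 + k (W(k, f) = k - 90 = -90 + k)
121*(K(15, -6) + W(7, 4)) = 121*(-20 + (-90 + 7)) = 121*(-20 - 83) = 121*(-103) = -12463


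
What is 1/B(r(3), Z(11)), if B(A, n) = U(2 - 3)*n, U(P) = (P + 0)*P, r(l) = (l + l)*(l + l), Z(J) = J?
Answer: 1/11 ≈ 0.090909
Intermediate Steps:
r(l) = 4*l² (r(l) = (2*l)*(2*l) = 4*l²)
U(P) = P² (U(P) = P*P = P²)
B(A, n) = n (B(A, n) = (2 - 3)²*n = (-1)²*n = 1*n = n)
1/B(r(3), Z(11)) = 1/11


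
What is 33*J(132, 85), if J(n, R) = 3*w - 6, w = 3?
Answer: 99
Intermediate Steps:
J(n, R) = 3 (J(n, R) = 3*3 - 6 = 9 - 6 = 3)
33*J(132, 85) = 33*3 = 99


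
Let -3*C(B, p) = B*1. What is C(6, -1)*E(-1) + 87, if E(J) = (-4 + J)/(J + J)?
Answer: 82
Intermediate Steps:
C(B, p) = -B/3
E(J) = (-4 + J)/(2*J) (E(J) = (-4 + J)/((2*J)) = (-4 + J)*(1/(2*J)) = (-4 + J)/(2*J))
C(6, -1)*E(-1) + 87 = (-1/3*6)*((1/2)*(-4 - 1)/(-1)) + 87 = -(-1)*(-5) + 87 = -2*5/2 + 87 = -5 + 87 = 82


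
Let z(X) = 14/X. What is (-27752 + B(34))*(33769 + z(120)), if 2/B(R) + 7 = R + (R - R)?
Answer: -759097999697/810 ≈ -9.3716e+8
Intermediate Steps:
B(R) = 2/(-7 + R) (B(R) = 2/(-7 + (R + (R - R))) = 2/(-7 + (R + 0)) = 2/(-7 + R))
(-27752 + B(34))*(33769 + z(120)) = (-27752 + 2/(-7 + 34))*(33769 + 14/120) = (-27752 + 2/27)*(33769 + 14*(1/120)) = (-27752 + 2*(1/27))*(33769 + 7/60) = (-27752 + 2/27)*(2026147/60) = -749302/27*2026147/60 = -759097999697/810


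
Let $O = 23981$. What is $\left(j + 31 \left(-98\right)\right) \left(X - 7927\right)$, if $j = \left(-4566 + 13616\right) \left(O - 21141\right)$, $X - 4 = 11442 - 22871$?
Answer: $-497326312624$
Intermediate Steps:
$X = -11425$ ($X = 4 + \left(11442 - 22871\right) = 4 - 11429 = -11425$)
$j = 25702000$ ($j = \left(-4566 + 13616\right) \left(23981 - 21141\right) = 9050 \cdot 2840 = 25702000$)
$\left(j + 31 \left(-98\right)\right) \left(X - 7927\right) = \left(25702000 + 31 \left(-98\right)\right) \left(-11425 - 7927\right) = \left(25702000 - 3038\right) \left(-19352\right) = 25698962 \left(-19352\right) = -497326312624$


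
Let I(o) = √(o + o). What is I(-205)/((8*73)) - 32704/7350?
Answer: -2336/525 + I*√410/584 ≈ -4.4495 + 0.034672*I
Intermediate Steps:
I(o) = √2*√o (I(o) = √(2*o) = √2*√o)
I(-205)/((8*73)) - 32704/7350 = (√2*√(-205))/((8*73)) - 32704/7350 = (√2*(I*√205))/584 - 32704*1/7350 = (I*√410)*(1/584) - 2336/525 = I*√410/584 - 2336/525 = -2336/525 + I*√410/584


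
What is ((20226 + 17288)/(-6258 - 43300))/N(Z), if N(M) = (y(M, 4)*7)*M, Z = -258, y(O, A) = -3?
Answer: -18757/134252622 ≈ -0.00013971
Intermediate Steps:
N(M) = -21*M (N(M) = (-3*7)*M = -21*M)
((20226 + 17288)/(-6258 - 43300))/N(Z) = ((20226 + 17288)/(-6258 - 43300))/((-21*(-258))) = (37514/(-49558))/5418 = (37514*(-1/49558))*(1/5418) = -18757/24779*1/5418 = -18757/134252622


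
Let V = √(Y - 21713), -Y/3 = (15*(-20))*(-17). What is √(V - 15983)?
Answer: √(-15983 + I*√37013) ≈ 0.7609 + 126.43*I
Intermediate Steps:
Y = -15300 (Y = -3*15*(-20)*(-17) = -(-900)*(-17) = -3*5100 = -15300)
V = I*√37013 (V = √(-15300 - 21713) = √(-37013) = I*√37013 ≈ 192.39*I)
√(V - 15983) = √(I*√37013 - 15983) = √(-15983 + I*√37013)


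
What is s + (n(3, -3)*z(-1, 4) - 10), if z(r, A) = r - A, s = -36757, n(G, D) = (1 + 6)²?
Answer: -37012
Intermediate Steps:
n(G, D) = 49 (n(G, D) = 7² = 49)
s + (n(3, -3)*z(-1, 4) - 10) = -36757 + (49*(-1 - 1*4) - 10) = -36757 + (49*(-1 - 4) - 10) = -36757 + (49*(-5) - 10) = -36757 + (-245 - 10) = -36757 - 255 = -37012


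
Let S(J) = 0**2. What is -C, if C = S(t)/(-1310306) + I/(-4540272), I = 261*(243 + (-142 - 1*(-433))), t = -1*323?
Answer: 23229/756712 ≈ 0.030697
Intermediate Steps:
t = -323
S(J) = 0
I = 139374 (I = 261*(243 + (-142 + 433)) = 261*(243 + 291) = 261*534 = 139374)
C = -23229/756712 (C = 0/(-1310306) + 139374/(-4540272) = 0*(-1/1310306) + 139374*(-1/4540272) = 0 - 23229/756712 = -23229/756712 ≈ -0.030697)
-C = -1*(-23229/756712) = 23229/756712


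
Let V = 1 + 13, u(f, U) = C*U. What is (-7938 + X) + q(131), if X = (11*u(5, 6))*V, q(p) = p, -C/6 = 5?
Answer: -35527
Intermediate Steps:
C = -30 (C = -6*5 = -30)
u(f, U) = -30*U
V = 14
X = -27720 (X = (11*(-30*6))*14 = (11*(-180))*14 = -1980*14 = -27720)
(-7938 + X) + q(131) = (-7938 - 27720) + 131 = -35658 + 131 = -35527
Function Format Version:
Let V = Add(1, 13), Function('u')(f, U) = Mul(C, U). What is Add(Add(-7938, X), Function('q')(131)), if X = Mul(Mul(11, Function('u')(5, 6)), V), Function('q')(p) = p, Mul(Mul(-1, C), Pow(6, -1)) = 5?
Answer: -35527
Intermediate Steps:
C = -30 (C = Mul(-6, 5) = -30)
Function('u')(f, U) = Mul(-30, U)
V = 14
X = -27720 (X = Mul(Mul(11, Mul(-30, 6)), 14) = Mul(Mul(11, -180), 14) = Mul(-1980, 14) = -27720)
Add(Add(-7938, X), Function('q')(131)) = Add(Add(-7938, -27720), 131) = Add(-35658, 131) = -35527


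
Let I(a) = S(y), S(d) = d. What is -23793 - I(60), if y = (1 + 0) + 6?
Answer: -23800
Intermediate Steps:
y = 7 (y = 1 + 6 = 7)
I(a) = 7
-23793 - I(60) = -23793 - 1*7 = -23793 - 7 = -23800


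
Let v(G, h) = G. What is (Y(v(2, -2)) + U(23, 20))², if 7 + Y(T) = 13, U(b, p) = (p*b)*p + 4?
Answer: 84824100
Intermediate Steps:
U(b, p) = 4 + b*p² (U(b, p) = (b*p)*p + 4 = b*p² + 4 = 4 + b*p²)
Y(T) = 6 (Y(T) = -7 + 13 = 6)
(Y(v(2, -2)) + U(23, 20))² = (6 + (4 + 23*20²))² = (6 + (4 + 23*400))² = (6 + (4 + 9200))² = (6 + 9204)² = 9210² = 84824100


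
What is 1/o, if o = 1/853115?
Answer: 853115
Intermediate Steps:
o = 1/853115 ≈ 1.1722e-6
1/o = 1/(1/853115) = 853115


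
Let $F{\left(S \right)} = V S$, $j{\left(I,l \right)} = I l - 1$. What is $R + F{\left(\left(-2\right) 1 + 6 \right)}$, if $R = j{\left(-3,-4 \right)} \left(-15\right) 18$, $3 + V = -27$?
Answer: $-3090$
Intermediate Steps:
$V = -30$ ($V = -3 - 27 = -30$)
$j{\left(I,l \right)} = -1 + I l$
$F{\left(S \right)} = - 30 S$
$R = -2970$ ($R = \left(-1 - -12\right) \left(-15\right) 18 = \left(-1 + 12\right) \left(-15\right) 18 = 11 \left(-15\right) 18 = \left(-165\right) 18 = -2970$)
$R + F{\left(\left(-2\right) 1 + 6 \right)} = -2970 - 30 \left(\left(-2\right) 1 + 6\right) = -2970 - 30 \left(-2 + 6\right) = -2970 - 120 = -3090$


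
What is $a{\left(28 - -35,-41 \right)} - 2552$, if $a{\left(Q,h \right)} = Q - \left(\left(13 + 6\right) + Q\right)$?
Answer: $-2571$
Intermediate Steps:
$a{\left(Q,h \right)} = -19$ ($a{\left(Q,h \right)} = Q - \left(19 + Q\right) = -19$)
$a{\left(28 - -35,-41 \right)} - 2552 = -19 - 2552 = -2571$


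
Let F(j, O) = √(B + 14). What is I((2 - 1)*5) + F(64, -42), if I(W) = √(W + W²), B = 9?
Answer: √23 + √30 ≈ 10.273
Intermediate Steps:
F(j, O) = √23 (F(j, O) = √(9 + 14) = √23)
I((2 - 1)*5) + F(64, -42) = √(((2 - 1)*5)*(1 + (2 - 1)*5)) + √23 = √((1*5)*(1 + 1*5)) + √23 = √(5*(1 + 5)) + √23 = √(5*6) + √23 = √30 + √23 = √23 + √30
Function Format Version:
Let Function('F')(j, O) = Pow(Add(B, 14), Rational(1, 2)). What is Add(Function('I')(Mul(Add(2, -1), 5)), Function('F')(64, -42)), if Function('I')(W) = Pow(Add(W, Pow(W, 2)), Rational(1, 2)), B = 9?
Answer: Add(Pow(23, Rational(1, 2)), Pow(30, Rational(1, 2))) ≈ 10.273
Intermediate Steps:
Function('F')(j, O) = Pow(23, Rational(1, 2)) (Function('F')(j, O) = Pow(Add(9, 14), Rational(1, 2)) = Pow(23, Rational(1, 2)))
Add(Function('I')(Mul(Add(2, -1), 5)), Function('F')(64, -42)) = Add(Pow(Mul(Mul(Add(2, -1), 5), Add(1, Mul(Add(2, -1), 5))), Rational(1, 2)), Pow(23, Rational(1, 2))) = Add(Pow(Mul(Mul(1, 5), Add(1, Mul(1, 5))), Rational(1, 2)), Pow(23, Rational(1, 2))) = Add(Pow(Mul(5, Add(1, 5)), Rational(1, 2)), Pow(23, Rational(1, 2))) = Add(Pow(Mul(5, 6), Rational(1, 2)), Pow(23, Rational(1, 2))) = Add(Pow(30, Rational(1, 2)), Pow(23, Rational(1, 2))) = Add(Pow(23, Rational(1, 2)), Pow(30, Rational(1, 2)))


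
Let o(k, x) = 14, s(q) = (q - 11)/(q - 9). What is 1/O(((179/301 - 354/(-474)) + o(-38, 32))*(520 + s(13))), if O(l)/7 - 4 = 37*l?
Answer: 3397/7025711467 ≈ 4.8351e-7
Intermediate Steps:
s(q) = (-11 + q)/(-9 + q)
O(l) = 28 + 259*l (O(l) = 28 + 7*(37*l) = 28 + 259*l)
1/O(((179/301 - 354/(-474)) + o(-38, 32))*(520 + s(13))) = 1/(28 + 259*(((179/301 - 354/(-474)) + 14)*(520 + (-11 + 13)/(-9 + 13)))) = 1/(28 + 259*(((179*(1/301) - 354*(-1/474)) + 14)*(520 + 2/4))) = 1/(28 + 259*(((179/301 + 59/79) + 14)*(520 + (1/4)*2))) = 1/(28 + 259*((31900/23779 + 14)*(520 + 1/2))) = 1/(28 + 259*((364806/23779)*(1041/2))) = 1/(28 + 259*(189881523/23779)) = 1/(28 + 7025616351/3397) = 1/(7025711467/3397) = 3397/7025711467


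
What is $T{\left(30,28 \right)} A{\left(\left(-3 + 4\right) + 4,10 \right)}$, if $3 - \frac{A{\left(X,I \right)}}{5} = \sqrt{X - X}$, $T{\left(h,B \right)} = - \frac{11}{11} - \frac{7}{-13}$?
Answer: $- \frac{90}{13} \approx -6.9231$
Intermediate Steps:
$T{\left(h,B \right)} = - \frac{6}{13}$ ($T{\left(h,B \right)} = \left(-11\right) \frac{1}{11} - - \frac{7}{13} = -1 + \frac{7}{13} = - \frac{6}{13}$)
$A{\left(X,I \right)} = 15$ ($A{\left(X,I \right)} = 15 - 5 \sqrt{X - X} = 15 - 5 \sqrt{0} = 15 - 0 = 15 + 0 = 15$)
$T{\left(30,28 \right)} A{\left(\left(-3 + 4\right) + 4,10 \right)} = \left(- \frac{6}{13}\right) 15 = - \frac{90}{13}$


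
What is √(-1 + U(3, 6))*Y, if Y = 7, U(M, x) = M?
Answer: 7*√2 ≈ 9.8995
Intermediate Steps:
√(-1 + U(3, 6))*Y = √(-1 + 3)*7 = √2*7 = 7*√2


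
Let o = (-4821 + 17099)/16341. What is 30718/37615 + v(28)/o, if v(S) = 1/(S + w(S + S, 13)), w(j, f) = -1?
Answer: 3599289341/4156532730 ≈ 0.86594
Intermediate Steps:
v(S) = 1/(-1 + S) (v(S) = 1/(S - 1) = 1/(-1 + S))
o = 12278/16341 (o = 12278*(1/16341) = 12278/16341 ≈ 0.75136)
30718/37615 + v(28)/o = 30718/37615 + 1/((-1 + 28)*(12278/16341)) = 30718*(1/37615) + (16341/12278)/27 = 30718/37615 + (1/27)*(16341/12278) = 30718/37615 + 5447/110502 = 3599289341/4156532730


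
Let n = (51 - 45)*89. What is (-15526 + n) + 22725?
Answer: 7733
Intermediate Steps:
n = 534 (n = 6*89 = 534)
(-15526 + n) + 22725 = (-15526 + 534) + 22725 = -14992 + 22725 = 7733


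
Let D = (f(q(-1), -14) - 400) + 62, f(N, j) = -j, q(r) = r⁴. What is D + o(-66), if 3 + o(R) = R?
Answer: -393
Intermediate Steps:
o(R) = -3 + R
D = -324 (D = (-1*(-14) - 400) + 62 = (14 - 400) + 62 = -386 + 62 = -324)
D + o(-66) = -324 + (-3 - 66) = -324 - 69 = -393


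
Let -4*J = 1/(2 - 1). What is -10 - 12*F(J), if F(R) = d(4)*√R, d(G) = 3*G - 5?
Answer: -10 - 42*I ≈ -10.0 - 42.0*I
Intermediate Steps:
d(G) = -5 + 3*G
J = -¼ (J = -1/(4*(2 - 1)) = -¼/1 = -¼*1 = -¼ ≈ -0.25000)
F(R) = 7*√R (F(R) = (-5 + 3*4)*√R = (-5 + 12)*√R = 7*√R)
-10 - 12*F(J) = -10 - 84*√(-¼) = -10 - 84*I/2 = -10 - 42*I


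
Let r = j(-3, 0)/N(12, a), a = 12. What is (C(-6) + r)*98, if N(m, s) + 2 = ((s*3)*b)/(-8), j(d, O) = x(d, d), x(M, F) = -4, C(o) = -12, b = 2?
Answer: -12544/11 ≈ -1140.4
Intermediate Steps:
j(d, O) = -4
N(m, s) = -2 - 3*s/4 (N(m, s) = -2 + ((s*3)*2)/(-8) = -2 + ((3*s)*2)*(-1/8) = -2 + (6*s)*(-1/8) = -2 - 3*s/4)
r = 4/11 (r = -4/(-2 - 3/4*12) = -4/(-2 - 9) = -4/(-11) = -4*(-1/11) = 4/11 ≈ 0.36364)
(C(-6) + r)*98 = (-12 + 4/11)*98 = -128/11*98 = -12544/11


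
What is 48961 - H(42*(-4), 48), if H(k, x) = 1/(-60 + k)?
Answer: 11163109/228 ≈ 48961.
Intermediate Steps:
48961 - H(42*(-4), 48) = 48961 - 1/(-60 + 42*(-4)) = 48961 - 1/(-60 - 168) = 48961 - 1/(-228) = 48961 - 1*(-1/228) = 48961 + 1/228 = 11163109/228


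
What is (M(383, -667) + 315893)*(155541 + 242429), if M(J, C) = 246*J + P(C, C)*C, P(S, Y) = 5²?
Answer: 156575724920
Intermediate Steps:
P(S, Y) = 25
M(J, C) = 25*C + 246*J (M(J, C) = 246*J + 25*C = 25*C + 246*J)
(M(383, -667) + 315893)*(155541 + 242429) = ((25*(-667) + 246*383) + 315893)*(155541 + 242429) = ((-16675 + 94218) + 315893)*397970 = (77543 + 315893)*397970 = 393436*397970 = 156575724920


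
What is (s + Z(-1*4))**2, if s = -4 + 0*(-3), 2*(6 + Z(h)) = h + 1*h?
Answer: 196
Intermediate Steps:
Z(h) = -6 + h (Z(h) = -6 + (h + 1*h)/2 = -6 + (h + h)/2 = -6 + (2*h)/2 = -6 + h)
s = -4 (s = -4 + 0 = -4)
(s + Z(-1*4))**2 = (-4 + (-6 - 1*4))**2 = (-4 + (-6 - 4))**2 = (-4 - 10)**2 = (-14)**2 = 196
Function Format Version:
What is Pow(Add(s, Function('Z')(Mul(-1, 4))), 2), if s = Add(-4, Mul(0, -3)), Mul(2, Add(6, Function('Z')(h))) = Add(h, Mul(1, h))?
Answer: 196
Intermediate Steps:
Function('Z')(h) = Add(-6, h) (Function('Z')(h) = Add(-6, Mul(Rational(1, 2), Add(h, Mul(1, h)))) = Add(-6, Mul(Rational(1, 2), Add(h, h))) = Add(-6, Mul(Rational(1, 2), Mul(2, h))) = Add(-6, h))
s = -4 (s = Add(-4, 0) = -4)
Pow(Add(s, Function('Z')(Mul(-1, 4))), 2) = Pow(Add(-4, Add(-6, Mul(-1, 4))), 2) = Pow(Add(-4, Add(-6, -4)), 2) = Pow(Add(-4, -10), 2) = Pow(-14, 2) = 196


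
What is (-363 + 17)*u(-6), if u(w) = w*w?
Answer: -12456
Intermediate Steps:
u(w) = w**2
(-363 + 17)*u(-6) = (-363 + 17)*(-6)**2 = -346*36 = -12456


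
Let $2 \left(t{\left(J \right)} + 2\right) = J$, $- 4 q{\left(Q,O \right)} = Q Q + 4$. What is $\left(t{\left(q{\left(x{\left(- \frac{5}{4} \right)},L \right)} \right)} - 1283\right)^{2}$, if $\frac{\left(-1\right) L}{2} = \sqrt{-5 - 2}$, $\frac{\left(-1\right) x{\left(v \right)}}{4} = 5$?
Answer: $\frac{7134241}{4} \approx 1.7836 \cdot 10^{6}$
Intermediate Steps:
$x{\left(v \right)} = -20$ ($x{\left(v \right)} = \left(-4\right) 5 = -20$)
$L = - 2 i \sqrt{7}$ ($L = - 2 \sqrt{-5 - 2} = - 2 \sqrt{-7} = - 2 i \sqrt{7} \approx - 5.2915 i$)
$q{\left(Q,O \right)} = -1 - \frac{Q^{2}}{4}$ ($q{\left(Q,O \right)} = - \frac{Q Q + 4}{4} = - \frac{Q^{2} + 4}{4} = - \frac{4 + Q^{2}}{4} = -1 - \frac{Q^{2}}{4}$)
$t{\left(J \right)} = -2 + \frac{J}{2}$
$\left(t{\left(q{\left(x{\left(- \frac{5}{4} \right)},L \right)} \right)} - 1283\right)^{2} = \left(\left(-2 + \frac{-1 - \frac{\left(-20\right)^{2}}{4}}{2}\right) - 1283\right)^{2} = \left(\left(-2 + \frac{-1 - 100}{2}\right) - 1283\right)^{2} = \left(\left(-2 + \frac{1}{2} \left(-101\right)\right) - 1283\right)^{2} = \left(\left(-2 - \frac{101}{2}\right) - 1283\right)^{2} = \left(- \frac{105}{2} - 1283\right)^{2} = \left(- \frac{2671}{2}\right)^{2} = \frac{7134241}{4}$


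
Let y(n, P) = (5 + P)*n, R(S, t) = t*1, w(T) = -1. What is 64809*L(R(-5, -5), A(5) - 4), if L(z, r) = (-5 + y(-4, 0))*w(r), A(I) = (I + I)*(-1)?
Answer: 1620225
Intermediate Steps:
R(S, t) = t
A(I) = -2*I (A(I) = (2*I)*(-1) = -2*I)
y(n, P) = n*(5 + P)
L(z, r) = 25 (L(z, r) = (-5 - 4*(5 + 0))*(-1) = (-5 - 4*5)*(-1) = (-5 - 20)*(-1) = -25*(-1) = 25)
64809*L(R(-5, -5), A(5) - 4) = 64809*25 = 1620225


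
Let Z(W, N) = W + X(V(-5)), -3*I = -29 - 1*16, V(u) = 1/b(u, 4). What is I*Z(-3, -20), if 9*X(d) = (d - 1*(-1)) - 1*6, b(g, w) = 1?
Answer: -155/3 ≈ -51.667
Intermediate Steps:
V(u) = 1 (V(u) = 1/1 = 1)
I = 15 (I = -(-29 - 1*16)/3 = -(-29 - 16)/3 = -⅓*(-45) = 15)
X(d) = -5/9 + d/9 (X(d) = ((d - 1*(-1)) - 1*6)/9 = ((d + 1) - 6)/9 = ((1 + d) - 6)/9 = (-5 + d)/9 = -5/9 + d/9)
Z(W, N) = -4/9 + W (Z(W, N) = W + (-5/9 + (⅑)*1) = W + (-5/9 + ⅑) = W - 4/9 = -4/9 + W)
I*Z(-3, -20) = 15*(-4/9 - 3) = 15*(-31/9) = -155/3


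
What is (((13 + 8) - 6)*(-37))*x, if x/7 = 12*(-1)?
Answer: 46620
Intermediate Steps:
x = -84 (x = 7*(12*(-1)) = 7*(-12) = -84)
(((13 + 8) - 6)*(-37))*x = (((13 + 8) - 6)*(-37))*(-84) = ((21 - 6)*(-37))*(-84) = (15*(-37))*(-84) = -555*(-84) = 46620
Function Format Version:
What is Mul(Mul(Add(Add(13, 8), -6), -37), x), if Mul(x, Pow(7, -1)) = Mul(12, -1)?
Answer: 46620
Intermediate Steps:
x = -84 (x = Mul(7, Mul(12, -1)) = Mul(7, -12) = -84)
Mul(Mul(Add(Add(13, 8), -6), -37), x) = Mul(Mul(Add(Add(13, 8), -6), -37), -84) = Mul(Mul(Add(21, -6), -37), -84) = Mul(Mul(15, -37), -84) = Mul(-555, -84) = 46620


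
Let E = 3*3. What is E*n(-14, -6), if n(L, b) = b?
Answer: -54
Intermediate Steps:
E = 9
E*n(-14, -6) = 9*(-6) = -54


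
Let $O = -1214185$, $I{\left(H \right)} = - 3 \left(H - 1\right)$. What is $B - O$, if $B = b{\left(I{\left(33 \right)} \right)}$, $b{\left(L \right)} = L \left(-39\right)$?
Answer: $1217929$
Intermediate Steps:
$I{\left(H \right)} = 3 - 3 H$ ($I{\left(H \right)} = - 3 \left(-1 + H\right) = 3 - 3 H$)
$b{\left(L \right)} = - 39 L$
$B = 3744$ ($B = - 39 \left(3 - 99\right) = \left(-39\right) \left(-96\right) = 3744$)
$B - O = 3744 - -1214185 = 3744 + 1214185 = 1217929$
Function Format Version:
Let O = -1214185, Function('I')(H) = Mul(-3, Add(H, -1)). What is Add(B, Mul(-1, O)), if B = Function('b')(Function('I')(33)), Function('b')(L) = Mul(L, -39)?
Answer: 1217929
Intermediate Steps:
Function('I')(H) = Add(3, Mul(-3, H)) (Function('I')(H) = Mul(-3, Add(-1, H)) = Add(3, Mul(-3, H)))
Function('b')(L) = Mul(-39, L)
B = 3744 (B = Mul(-39, Add(3, Mul(-3, 33))) = Mul(-39, Add(3, -99)) = Mul(-39, -96) = 3744)
Add(B, Mul(-1, O)) = Add(3744, Mul(-1, -1214185)) = Add(3744, 1214185) = 1217929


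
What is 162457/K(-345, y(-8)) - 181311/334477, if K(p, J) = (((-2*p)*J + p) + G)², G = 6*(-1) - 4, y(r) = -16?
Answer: -1806782654522/3340808377225 ≈ -0.54082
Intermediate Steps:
G = -10 (G = -6 - 4 = -10)
K(p, J) = (-10 + p - 2*J*p)² (K(p, J) = (((-2*p)*J + p) - 10)² = ((-2*J*p + p) - 10)² = ((p - 2*J*p) - 10)² = (-10 + p - 2*J*p)²)
162457/K(-345, y(-8)) - 181311/334477 = 162457/((10 - 1*(-345) + 2*(-16)*(-345))²) - 181311/334477 = 162457/((10 + 345 + 11040)²) - 181311*1/334477 = 162457/(11395²) - 13947/25729 = 162457/129846025 - 13947/25729 = -1806782654522/3340808377225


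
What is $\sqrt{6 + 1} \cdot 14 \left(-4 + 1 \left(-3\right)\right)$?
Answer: $- 98 \sqrt{7} \approx -259.28$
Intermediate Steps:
$\sqrt{6 + 1} \cdot 14 \left(-4 + 1 \left(-3\right)\right) = \sqrt{7} \cdot 14 \left(-4 - 3\right) = 14 \sqrt{7} \left(-7\right) = - 98 \sqrt{7}$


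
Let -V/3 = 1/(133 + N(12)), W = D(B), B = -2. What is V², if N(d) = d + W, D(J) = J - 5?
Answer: 1/2116 ≈ 0.00047259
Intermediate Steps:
D(J) = -5 + J
W = -7 (W = -5 - 2 = -7)
N(d) = -7 + d (N(d) = d - 7 = -7 + d)
V = -1/46 (V = -3/(133 + (-7 + 12)) = -3/(133 + 5) = -3/138 = -3*1/138 = -1/46 ≈ -0.021739)
V² = (-1/46)² = 1/2116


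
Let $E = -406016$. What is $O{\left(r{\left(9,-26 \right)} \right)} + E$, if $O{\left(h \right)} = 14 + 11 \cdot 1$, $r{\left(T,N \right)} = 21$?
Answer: $-405991$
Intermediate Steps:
$O{\left(h \right)} = 25$ ($O{\left(h \right)} = 14 + 11 = 25$)
$O{\left(r{\left(9,-26 \right)} \right)} + E = 25 - 406016 = -405991$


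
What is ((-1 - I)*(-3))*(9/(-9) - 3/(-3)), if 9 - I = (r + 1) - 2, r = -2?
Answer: 0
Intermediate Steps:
I = 12 (I = 9 - ((-2 + 1) - 2) = 9 - (-1 - 2) = 9 - 1*(-3) = 9 + 3 = 12)
((-1 - I)*(-3))*(9/(-9) - 3/(-3)) = ((-1 - 1*12)*(-3))*(9/(-9) - 3/(-3)) = ((-1 - 12)*(-3))*(9*(-⅑) - 3*(-⅓)) = (-13*(-3))*(-1 + 1) = 39*0 = 0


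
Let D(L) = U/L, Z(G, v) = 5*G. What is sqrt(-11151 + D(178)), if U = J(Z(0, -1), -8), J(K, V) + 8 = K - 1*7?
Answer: I*sqrt(353310954)/178 ≈ 105.6*I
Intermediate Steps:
J(K, V) = -15 + K (J(K, V) = -8 + (K - 1*7) = -8 + (K - 7) = -8 + (-7 + K) = -15 + K)
U = -15 (U = -15 + 5*0 = -15 + 0 = -15)
D(L) = -15/L
sqrt(-11151 + D(178)) = sqrt(-11151 - 15/178) = sqrt(-1984893/178) = I*sqrt(353310954)/178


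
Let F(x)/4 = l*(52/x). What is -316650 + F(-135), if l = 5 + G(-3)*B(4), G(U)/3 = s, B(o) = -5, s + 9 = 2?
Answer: -8554126/27 ≈ -3.1682e+5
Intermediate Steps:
s = -7 (s = -9 + 2 = -7)
G(U) = -21 (G(U) = 3*(-7) = -21)
l = 110 (l = 5 - 21*(-5) = 5 + 105 = 110)
F(x) = 22880/x (F(x) = 4*(110*(52/x)) = 4*(5720/x) = 22880/x)
-316650 + F(-135) = -316650 + 22880/(-135) = -316650 + 22880*(-1/135) = -316650 - 4576/27 = -8554126/27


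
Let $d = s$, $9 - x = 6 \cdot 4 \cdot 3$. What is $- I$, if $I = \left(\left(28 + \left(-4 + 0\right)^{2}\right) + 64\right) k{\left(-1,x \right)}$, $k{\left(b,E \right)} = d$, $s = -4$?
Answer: $432$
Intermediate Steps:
$x = -63$ ($x = 9 - 6 \cdot 4 \cdot 3 = 9 - 24 \cdot 3 = 9 - 72 = -63$)
$d = -4$
$k{\left(b,E \right)} = -4$
$I = -432$ ($I = \left(\left(28 + \left(-4 + 0\right)^{2}\right) + 64\right) \left(-4\right) = \left(\left(28 + \left(-4\right)^{2}\right) + 64\right) \left(-4\right) = \left(\left(28 + 16\right) + 64\right) \left(-4\right) = \left(44 + 64\right) \left(-4\right) = 108 \left(-4\right) = -432$)
$- I = \left(-1\right) \left(-432\right) = 432$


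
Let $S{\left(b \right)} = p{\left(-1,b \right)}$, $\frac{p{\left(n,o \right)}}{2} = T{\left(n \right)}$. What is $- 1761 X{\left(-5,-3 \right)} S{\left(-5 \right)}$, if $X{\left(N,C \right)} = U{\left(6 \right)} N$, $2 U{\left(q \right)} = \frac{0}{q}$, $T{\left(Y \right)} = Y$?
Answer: $0$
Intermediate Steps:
$p{\left(n,o \right)} = 2 n$
$S{\left(b \right)} = -2$ ($S{\left(b \right)} = 2 \left(-1\right) = -2$)
$U{\left(q \right)} = 0$ ($U{\left(q \right)} = \frac{0 \frac{1}{q}}{2} = \frac{1}{2} \cdot 0 = 0$)
$X{\left(N,C \right)} = 0$ ($X{\left(N,C \right)} = 0 N = 0$)
$- 1761 X{\left(-5,-3 \right)} S{\left(-5 \right)} = - 1761 \cdot 0 \left(-2\right) = \left(-1761\right) 0 = 0$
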